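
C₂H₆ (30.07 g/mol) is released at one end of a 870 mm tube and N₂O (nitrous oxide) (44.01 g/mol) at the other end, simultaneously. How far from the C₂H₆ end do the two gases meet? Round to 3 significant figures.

Graham's law gives d_C₂H₆/d_N₂O = rate_C₂H₆/rate_N₂O = √(M_N₂O/M_C₂H₆) = √(44.01/30.07) = 1.210.
With d_C₂H₆ + d_N₂O = 870 mm, d_N₂O = 870/(1 + 1.210) = 393.7 mm.
d_C₂H₆ = 870 − 393.7 = 476 mm.

476 mm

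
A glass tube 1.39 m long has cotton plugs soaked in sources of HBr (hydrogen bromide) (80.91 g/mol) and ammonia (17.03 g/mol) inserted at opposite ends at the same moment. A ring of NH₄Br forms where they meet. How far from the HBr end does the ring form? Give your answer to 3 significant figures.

Graham's law gives d_HBr/d_NH₃ = rate_HBr/rate_NH₃ = √(M_NH₃/M_HBr) = √(17.03/80.91) = 0.4588.
With d_HBr + d_NH₃ = 1.39 m, d_NH₃ = 1.39/(1 + 0.4588) = 0.9528 m.
d_HBr = 1.39 − 0.9528 = 0.437 m.

0.437 m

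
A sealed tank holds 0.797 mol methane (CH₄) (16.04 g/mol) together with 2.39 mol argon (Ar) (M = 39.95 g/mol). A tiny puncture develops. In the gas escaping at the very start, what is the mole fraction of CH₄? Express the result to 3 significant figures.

The effusion rate of species i is ∝ p_i/√M_i ∝ n_i/√M_i.
Mole fraction of CH₄ in the effusate = (n_CH₄/√M_CH₄) / (n_CH₄/√M_CH₄ + n_Ar/√M_Ar)
= (0.797/√16.04) / (0.797/√16.04 + 2.39/√39.95) = 0.1990/(0.1990 + 0.3781) = 0.345.

0.345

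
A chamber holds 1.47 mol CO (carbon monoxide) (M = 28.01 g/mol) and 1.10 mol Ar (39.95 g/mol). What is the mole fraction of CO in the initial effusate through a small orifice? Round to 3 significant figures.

Rate_i ∝ x_i/√M_i (Graham's law weighted by mole fraction), so the effusate composition follows n_i/√M_i.
Mole fraction of CO in the effusate = (n_CO/√M_CO) / (n_CO/√M_CO + n_Ar/√M_Ar)
= (1.47/√28.01) / (1.47/√28.01 + 1.10/√39.95) = 0.2778/(0.2778 + 0.1740) = 0.615.

0.615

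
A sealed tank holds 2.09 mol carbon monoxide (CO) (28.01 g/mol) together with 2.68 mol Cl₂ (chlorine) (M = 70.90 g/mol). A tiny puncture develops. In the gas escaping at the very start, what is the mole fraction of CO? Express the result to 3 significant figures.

0.554

Effusion rate of each component ∝ n_i/√M_i (partial pressure × 1/√M).
x_CO(eff) = (n_CO/√M_CO) / (n_CO/√M_CO + n_Cl₂/√M_Cl₂)
= (2.09/√28.01) / (2.09/√28.01 + 2.68/√70.90) = 0.3949/(0.3949 + 0.3183) = 0.554.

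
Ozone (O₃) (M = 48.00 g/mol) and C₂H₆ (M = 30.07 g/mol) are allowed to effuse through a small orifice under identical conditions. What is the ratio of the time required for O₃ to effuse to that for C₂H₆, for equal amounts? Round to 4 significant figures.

By Graham's law, t_O₃/t_C₂H₆ = √(M_O₃/M_C₂H₆) = √(48.00/30.07) = √1.596 = 1.263.

1.263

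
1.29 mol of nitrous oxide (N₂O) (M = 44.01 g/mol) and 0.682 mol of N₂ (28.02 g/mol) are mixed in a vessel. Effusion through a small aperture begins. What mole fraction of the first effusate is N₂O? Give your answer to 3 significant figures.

0.601

Each component's effusion rate ∝ (its partial pressure)·(1/√M) ∝ n_i/√M_i.
Mole fraction of N₂O in the effusate = (n_N₂O/√M_N₂O) / (n_N₂O/√M_N₂O + n_N₂/√M_N₂)
= (1.29/√44.01) / (1.29/√44.01 + 0.682/√28.02) = 0.1945/(0.1945 + 0.1288) = 0.601.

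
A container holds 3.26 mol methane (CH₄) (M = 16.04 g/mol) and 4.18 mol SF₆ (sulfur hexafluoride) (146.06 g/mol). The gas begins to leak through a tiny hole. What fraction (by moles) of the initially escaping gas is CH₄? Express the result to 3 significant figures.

Each component's effusion rate ∝ (its partial pressure)·(1/√M) ∝ n_i/√M_i.
Mole fraction of CH₄ in the effusate = (n_CH₄/√M_CH₄) / (n_CH₄/√M_CH₄ + n_SF₆/√M_SF₆)
= (3.26/√16.04) / (3.26/√16.04 + 4.18/√146.06) = 0.8140/(0.8140 + 0.3459) = 0.702.

0.702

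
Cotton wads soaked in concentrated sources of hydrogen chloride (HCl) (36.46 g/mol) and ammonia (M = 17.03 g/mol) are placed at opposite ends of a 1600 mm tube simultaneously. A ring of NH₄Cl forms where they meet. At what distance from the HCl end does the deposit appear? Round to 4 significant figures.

649.6 mm

Distances travelled in equal time are proportional to diffusion rates, so d_HCl/d_NH₃ = √(M_NH₃/M_HCl) = √(17.03/36.46) = 0.6834.
With d_HCl + d_NH₃ = 1600 mm, d_NH₃ = 1600/(1 + 0.6834) = 950.4 mm.
d_HCl = 1600 − 950.4 = 649.6 mm.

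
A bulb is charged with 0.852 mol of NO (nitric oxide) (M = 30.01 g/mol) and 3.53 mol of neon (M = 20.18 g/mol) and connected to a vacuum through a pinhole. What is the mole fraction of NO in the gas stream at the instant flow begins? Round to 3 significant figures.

0.165

The effusion rate of species i is ∝ p_i/√M_i ∝ n_i/√M_i.
x_NO(eff) = (n_NO/√M_NO) / (n_NO/√M_NO + n_Ne/√M_Ne)
= (0.852/√30.01) / (0.852/√30.01 + 3.53/√20.18) = 0.1555/(0.1555 + 0.7858) = 0.165.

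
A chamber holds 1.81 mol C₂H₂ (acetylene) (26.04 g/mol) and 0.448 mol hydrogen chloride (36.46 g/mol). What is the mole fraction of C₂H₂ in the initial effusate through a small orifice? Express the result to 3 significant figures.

0.827

Effusion rate of each component ∝ n_i/√M_i (partial pressure × 1/√M).
x_C₂H₂(eff) = (n_C₂H₂/√M_C₂H₂) / (n_C₂H₂/√M_C₂H₂ + n_HCl/√M_HCl)
= (1.81/√26.04) / (1.81/√26.04 + 0.448/√36.46) = 0.3547/(0.3547 + 0.07419) = 0.827.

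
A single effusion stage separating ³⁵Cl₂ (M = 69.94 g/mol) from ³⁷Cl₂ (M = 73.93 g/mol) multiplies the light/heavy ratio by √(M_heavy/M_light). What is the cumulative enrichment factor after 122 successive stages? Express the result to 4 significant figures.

29.50

The single-stage factor is √(M_heavy/M_light), so 122 stages give [√(73.93/69.94)]^122 = (73.93/69.94)^(122/2).
= 1.05705^61 = 29.50.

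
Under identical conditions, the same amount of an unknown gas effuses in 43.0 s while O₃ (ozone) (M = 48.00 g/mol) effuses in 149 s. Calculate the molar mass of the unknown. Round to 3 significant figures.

From Graham's law, t_X/t_O₃ = √(M_X/M_O₃).
43.0/149 = 0.2886 = √(M_X/48.00)
M_X = 48.00 × 0.2886² = 48.00 × 0.08328 = 4.00 g/mol

4.00 g/mol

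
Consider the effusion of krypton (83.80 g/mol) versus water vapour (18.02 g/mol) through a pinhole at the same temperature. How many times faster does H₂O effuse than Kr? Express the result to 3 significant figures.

By Graham's law, rate_H₂O/rate_Kr = √(M_Kr/M_H₂O) = √(83.80/18.02) = √4.650 = 2.16.

2.16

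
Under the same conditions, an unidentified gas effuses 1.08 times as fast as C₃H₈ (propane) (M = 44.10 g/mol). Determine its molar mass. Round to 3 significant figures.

Graham's law gives rate_X/rate_C₃H₈ = √(M_C₃H₈/M_X).
1.08 = √(44.10/M_X)
M_X = 44.10 / 1.08² = 44.10 / 1.166 = 37.8 g/mol

37.8 g/mol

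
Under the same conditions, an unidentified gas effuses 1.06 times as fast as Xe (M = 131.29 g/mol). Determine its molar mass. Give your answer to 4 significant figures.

From Graham's law, rate_X/rate_Xe = √(M_Xe/M_X).
1.06 = √(131.29/M_X)
M_X = 131.29 / 1.06² = 131.29 / 1.124 = 116.8 g/mol

116.8 g/mol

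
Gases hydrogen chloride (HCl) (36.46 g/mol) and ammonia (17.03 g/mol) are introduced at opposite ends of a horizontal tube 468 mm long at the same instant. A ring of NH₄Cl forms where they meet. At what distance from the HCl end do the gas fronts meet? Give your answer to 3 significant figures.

The fronts meet when d_HCl + d_NH₃ = L with d_HCl/d_NH₃ = √(M_NH₃/M_HCl) (Graham's law). Here √(M_NH₃/M_HCl) = √(17.03/36.46) = 0.6834.
With d_HCl + d_NH₃ = 468 mm, d_NH₃ = 468/(1 + 0.6834) = 278.0 mm.
d_HCl = 468 − 278.0 = 190 mm.

190 mm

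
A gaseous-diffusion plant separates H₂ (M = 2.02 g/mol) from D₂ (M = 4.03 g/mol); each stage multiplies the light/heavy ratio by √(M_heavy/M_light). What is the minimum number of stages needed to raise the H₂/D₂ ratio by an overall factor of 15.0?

Per stage α = (4.03/2.02)^(1/2) = 1.99505^0.5, giving ln α = 0.3453.
Need α^N ≥ 15.0 ⇒ N ≥ ln(15.0) / ln α = 2.708 / 0.3453 = 7.84.
Rounding up, N = 8 stages.

8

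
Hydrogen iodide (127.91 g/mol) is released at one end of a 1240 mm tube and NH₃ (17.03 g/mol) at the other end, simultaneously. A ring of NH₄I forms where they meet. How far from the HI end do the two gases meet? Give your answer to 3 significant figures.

Distances travelled in equal time are proportional to diffusion rates, so d_HI/d_NH₃ = √(M_NH₃/M_HI) = √(17.03/127.91) = 0.3649.
With d_HI + d_NH₃ = 1240 mm, d_NH₃ = 1240/(1 + 0.3649) = 908.5 mm.
d_HI = 1240 − 908.5 = 331 mm.

331 mm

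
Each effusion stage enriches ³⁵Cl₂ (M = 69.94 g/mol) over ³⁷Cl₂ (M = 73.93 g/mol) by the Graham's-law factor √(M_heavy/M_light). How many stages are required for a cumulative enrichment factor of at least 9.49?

82

Single-stage factor α = √(73.93/69.94), so ln α = ½ ln(1.05705) = 0.02774.
Need α^N ≥ 9.49 ⇒ N ≥ ln(9.49) / ln α = 2.250 / 0.02774 = 81.12.
Minimum whole number of stages: N = 82.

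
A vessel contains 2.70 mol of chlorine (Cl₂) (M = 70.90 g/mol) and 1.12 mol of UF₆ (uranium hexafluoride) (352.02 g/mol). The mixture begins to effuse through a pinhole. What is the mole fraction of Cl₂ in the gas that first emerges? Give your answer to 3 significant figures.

0.843

Effusion rate of each component ∝ n_i/√M_i (partial pressure × 1/√M).
x_Cl₂(eff) = (n_Cl₂/√M_Cl₂) / (n_Cl₂/√M_Cl₂ + n_UF₆/√M_UF₆)
= (2.70/√70.90) / (2.70/√70.90 + 1.12/√352.02) = 0.3207/(0.3207 + 0.05969) = 0.843.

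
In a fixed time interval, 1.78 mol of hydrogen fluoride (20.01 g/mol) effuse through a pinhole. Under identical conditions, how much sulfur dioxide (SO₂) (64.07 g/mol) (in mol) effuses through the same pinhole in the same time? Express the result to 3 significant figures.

Graham's law gives rate_SO₂/rate_HF = √(M_HF/M_SO₂) = √(20.01/64.07) = √0.3123 = 0.5589.
So the amount for SO₂ is 1.78 × 0.5589 = 0.995 mol.

0.995 mol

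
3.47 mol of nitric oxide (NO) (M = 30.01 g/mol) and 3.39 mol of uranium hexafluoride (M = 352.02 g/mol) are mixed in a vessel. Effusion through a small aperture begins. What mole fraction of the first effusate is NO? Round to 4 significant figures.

0.7781

Each component's effusion rate ∝ (its partial pressure)·(1/√M) ∝ n_i/√M_i.
Mole fraction of NO in the effusate = (n_NO/√M_NO) / (n_NO/√M_NO + n_UF₆/√M_UF₆)
= (3.47/√30.01) / (3.47/√30.01 + 3.39/√352.02) = 0.6334/(0.6334 + 0.1807) = 0.7781.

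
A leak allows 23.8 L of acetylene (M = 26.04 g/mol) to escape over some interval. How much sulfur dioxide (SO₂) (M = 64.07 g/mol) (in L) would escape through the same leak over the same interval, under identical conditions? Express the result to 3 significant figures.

15.2 L

By Graham's law, rate_SO₂/rate_C₂H₂ = √(M_C₂H₂/M_SO₂) = √(26.04/64.07) = √0.4064 = 0.6375.
So the volume for SO₂ is 23.8 × 0.6375 = 15.2 L.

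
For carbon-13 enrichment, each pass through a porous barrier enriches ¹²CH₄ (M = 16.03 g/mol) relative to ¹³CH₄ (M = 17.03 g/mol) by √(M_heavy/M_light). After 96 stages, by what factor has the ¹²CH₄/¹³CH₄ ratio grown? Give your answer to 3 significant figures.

Overall factor = α^96 with α = √(17.03/16.03), i.e. (17.03/16.03)^(96/2).
= 1.06238^48 = 18.3.

18.3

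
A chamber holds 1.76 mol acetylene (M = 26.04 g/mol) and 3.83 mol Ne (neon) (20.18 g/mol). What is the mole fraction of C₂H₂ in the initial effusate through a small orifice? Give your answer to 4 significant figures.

The effusion rate of species i is ∝ p_i/√M_i ∝ n_i/√M_i.
x_C₂H₂(eff) = (n_C₂H₂/√M_C₂H₂) / (n_C₂H₂/√M_C₂H₂ + n_Ne/√M_Ne)
= (1.76/√26.04) / (1.76/√26.04 + 3.83/√20.18) = 0.3449/(0.3449 + 0.8526) = 0.2880.

0.2880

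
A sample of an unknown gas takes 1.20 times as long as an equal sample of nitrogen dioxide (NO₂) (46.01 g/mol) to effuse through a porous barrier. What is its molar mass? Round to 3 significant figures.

Graham's law gives t_X/t_NO₂ = √(M_X/M_NO₂).
1.20 = √(M_X/46.01)
M_X = 46.01 × 1.20² = 46.01 × 1.440 = 66.3 g/mol

66.3 g/mol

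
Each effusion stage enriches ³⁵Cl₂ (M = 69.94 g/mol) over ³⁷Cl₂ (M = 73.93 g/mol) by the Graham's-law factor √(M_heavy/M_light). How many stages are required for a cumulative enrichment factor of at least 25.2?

117

Per stage α = (73.93/69.94)^(1/2) = 1.05705^0.5, giving ln α = 0.02774.
Need α^N ≥ 25.2 ⇒ N ≥ ln(25.2) / ln α = 3.227 / 0.02774 = 116.32.
Minimum whole number of stages: N = 117.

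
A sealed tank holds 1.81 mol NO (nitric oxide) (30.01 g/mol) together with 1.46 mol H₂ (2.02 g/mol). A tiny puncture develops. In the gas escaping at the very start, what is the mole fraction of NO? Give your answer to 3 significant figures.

0.243

Each component's effusion rate ∝ (its partial pressure)·(1/√M) ∝ n_i/√M_i.
So x_NO in the escaping gas = (n_NO/√M_NO) / Σ(n_i/√M_i)
= (1.81/√30.01) / (1.81/√30.01 + 1.46/√2.02) = 0.3304/(0.3304 + 1.027) = 0.243.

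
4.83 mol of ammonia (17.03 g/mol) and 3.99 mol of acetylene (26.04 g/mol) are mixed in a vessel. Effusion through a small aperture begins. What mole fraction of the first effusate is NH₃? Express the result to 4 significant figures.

Rate_i ∝ x_i/√M_i (Graham's law weighted by mole fraction), so the effusate composition follows n_i/√M_i.
Mole fraction of NH₃ in the effusate = (n_NH₃/√M_NH₃) / (n_NH₃/√M_NH₃ + n_C₂H₂/√M_C₂H₂)
= (4.83/√17.03) / (4.83/√17.03 + 3.99/√26.04) = 1.170/(1.170 + 0.7819) = 0.5995.

0.5995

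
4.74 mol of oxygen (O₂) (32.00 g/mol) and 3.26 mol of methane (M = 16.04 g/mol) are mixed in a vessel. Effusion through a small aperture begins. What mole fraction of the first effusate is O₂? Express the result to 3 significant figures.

0.507

Rate_i ∝ x_i/√M_i (Graham's law weighted by mole fraction), so the effusate composition follows n_i/√M_i.
x_O₂(eff) = (n_O₂/√M_O₂) / (n_O₂/√M_O₂ + n_CH₄/√M_CH₄)
= (4.74/√32.00) / (4.74/√32.00 + 3.26/√16.04) = 0.8379/(0.8379 + 0.8140) = 0.507.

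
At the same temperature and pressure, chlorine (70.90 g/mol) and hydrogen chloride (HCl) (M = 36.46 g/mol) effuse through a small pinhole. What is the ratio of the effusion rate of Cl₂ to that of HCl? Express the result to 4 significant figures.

0.7171

Using Graham's law: rate_Cl₂/rate_HCl = √(M_HCl/M_Cl₂) = √(36.46/70.90) = √0.5142 = 0.7171.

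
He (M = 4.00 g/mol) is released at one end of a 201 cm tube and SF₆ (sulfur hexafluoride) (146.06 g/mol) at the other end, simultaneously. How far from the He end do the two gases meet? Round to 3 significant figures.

In equal time, each gas travels a distance ∝ its rate ∝ 1/√M, so d_He/d_SF₆ = √(M_SF₆/M_He) = √(146.06/4.00) = 6.043.
With d_He + d_SF₆ = 201 cm, d_SF₆ = 201/(1 + 6.043) = 28.54 cm.
d_He = 201 − 28.54 = 172 cm.

172 cm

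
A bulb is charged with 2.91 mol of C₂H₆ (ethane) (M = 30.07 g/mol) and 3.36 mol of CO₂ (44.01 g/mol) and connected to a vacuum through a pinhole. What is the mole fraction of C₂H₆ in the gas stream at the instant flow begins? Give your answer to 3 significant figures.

0.512

Each component's effusion rate ∝ (its partial pressure)·(1/√M) ∝ n_i/√M_i.
x_C₂H₆(eff) = (n_C₂H₆/√M_C₂H₆) / (n_C₂H₆/√M_C₂H₆ + n_CO₂/√M_CO₂)
= (2.91/√30.07) / (2.91/√30.07 + 3.36/√44.01) = 0.5307/(0.5307 + 0.5065) = 0.512.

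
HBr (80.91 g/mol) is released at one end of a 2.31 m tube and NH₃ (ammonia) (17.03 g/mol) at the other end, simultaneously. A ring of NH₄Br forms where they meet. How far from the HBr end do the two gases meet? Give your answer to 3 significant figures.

Graham's law gives d_HBr/d_NH₃ = rate_HBr/rate_NH₃ = √(M_NH₃/M_HBr) = √(17.03/80.91) = 0.4588.
With d_HBr + d_NH₃ = 2.31 m, d_NH₃ = 2.31/(1 + 0.4588) = 1.584 m.
d_HBr = 2.31 − 1.584 = 0.726 m.

0.726 m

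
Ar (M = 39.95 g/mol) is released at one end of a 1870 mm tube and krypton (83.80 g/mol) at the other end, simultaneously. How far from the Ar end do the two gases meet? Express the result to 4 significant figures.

1106 mm

In equal time, each gas travels a distance ∝ its rate ∝ 1/√M, so d_Ar/d_Kr = √(M_Kr/M_Ar) = √(83.80/39.95) = 1.448.
With d_Ar + d_Kr = 1870 mm, d_Kr = 1870/(1 + 1.448) = 763.8 mm.
d_Ar = 1870 − 763.8 = 1106 mm.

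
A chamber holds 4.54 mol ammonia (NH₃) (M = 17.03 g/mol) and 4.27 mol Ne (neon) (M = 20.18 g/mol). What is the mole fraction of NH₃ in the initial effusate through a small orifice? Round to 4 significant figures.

0.5365

The effusion rate of species i is ∝ p_i/√M_i ∝ n_i/√M_i.
So x_NH₃ in the escaping gas = (n_NH₃/√M_NH₃) / Σ(n_i/√M_i)
= (4.54/√17.03) / (4.54/√17.03 + 4.27/√20.18) = 1.100/(1.100 + 0.9505) = 0.5365.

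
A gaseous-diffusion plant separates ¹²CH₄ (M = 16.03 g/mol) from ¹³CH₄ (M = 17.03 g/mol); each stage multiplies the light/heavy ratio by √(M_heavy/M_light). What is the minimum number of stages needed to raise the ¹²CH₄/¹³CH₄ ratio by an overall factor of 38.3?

121

With α = √(17.03/16.03) per stage, ln α = ½ ln(1.06238) = 0.03026.
Need α^N ≥ 38.3 ⇒ N ≥ ln(38.3) / ln α = 3.645 / 0.03026 = 120.48.
Rounding up, N = 121 stages.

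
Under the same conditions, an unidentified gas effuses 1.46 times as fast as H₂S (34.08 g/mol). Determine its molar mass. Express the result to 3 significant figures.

From Graham's law, rate_X/rate_H₂S = √(M_H₂S/M_X).
1.46 = √(34.08/M_X)
M_X = 34.08 / 1.46² = 34.08 / 2.132 = 16.0 g/mol

16.0 g/mol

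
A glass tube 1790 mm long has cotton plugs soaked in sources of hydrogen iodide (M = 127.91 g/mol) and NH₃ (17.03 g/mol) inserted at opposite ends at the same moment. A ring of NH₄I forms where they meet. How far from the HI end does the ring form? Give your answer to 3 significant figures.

479 mm

Distances travelled in equal time are proportional to diffusion rates, so d_HI/d_NH₃ = √(M_NH₃/M_HI) = √(17.03/127.91) = 0.3649.
With d_HI + d_NH₃ = 1790 mm, d_NH₃ = 1790/(1 + 0.3649) = 1311 mm.
d_HI = 1790 − 1311 = 479 mm.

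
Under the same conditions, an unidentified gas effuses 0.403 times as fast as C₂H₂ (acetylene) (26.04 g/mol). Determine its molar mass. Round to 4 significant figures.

Graham's law gives rate_X/rate_C₂H₂ = √(M_C₂H₂/M_X).
0.403 = √(26.04/M_X)
M_X = 26.04 / 0.403² = 26.04 / 0.1624 = 160.3 g/mol

160.3 g/mol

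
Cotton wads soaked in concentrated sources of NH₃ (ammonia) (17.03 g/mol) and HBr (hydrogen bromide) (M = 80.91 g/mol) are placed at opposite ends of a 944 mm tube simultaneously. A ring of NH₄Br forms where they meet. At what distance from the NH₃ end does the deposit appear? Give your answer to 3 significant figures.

647 mm

Distances travelled in equal time are proportional to diffusion rates, so d_NH₃/d_HBr = √(M_HBr/M_NH₃) = √(80.91/17.03) = 2.180.
With d_NH₃ + d_HBr = 944 mm, d_HBr = 944/(1 + 2.180) = 296.9 mm.
d_NH₃ = 944 − 296.9 = 647 mm.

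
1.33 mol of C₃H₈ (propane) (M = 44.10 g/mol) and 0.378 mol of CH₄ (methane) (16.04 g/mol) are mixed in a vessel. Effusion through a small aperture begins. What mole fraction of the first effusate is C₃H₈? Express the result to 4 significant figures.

The effusion rate of species i is ∝ p_i/√M_i ∝ n_i/√M_i.
So x_C₃H₈ in the escaping gas = (n_C₃H₈/√M_C₃H₈) / Σ(n_i/√M_i)
= (1.33/√44.10) / (1.33/√44.10 + 0.378/√16.04) = 0.2003/(0.2003 + 0.09438) = 0.6797.

0.6797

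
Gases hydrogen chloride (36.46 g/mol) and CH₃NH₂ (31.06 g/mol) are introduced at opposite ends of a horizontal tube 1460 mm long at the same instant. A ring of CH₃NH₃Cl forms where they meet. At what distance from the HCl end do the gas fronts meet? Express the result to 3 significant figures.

Distances travelled in equal time are proportional to diffusion rates, so d_HCl/d_CH₃NH₂ = √(M_CH₃NH₂/M_HCl) = √(31.06/36.46) = 0.9230.
With d_HCl + d_CH₃NH₂ = 1460 mm, d_CH₃NH₂ = 1460/(1 + 0.9230) = 759.2 mm.
d_HCl = 1460 − 759.2 = 701 mm.

701 mm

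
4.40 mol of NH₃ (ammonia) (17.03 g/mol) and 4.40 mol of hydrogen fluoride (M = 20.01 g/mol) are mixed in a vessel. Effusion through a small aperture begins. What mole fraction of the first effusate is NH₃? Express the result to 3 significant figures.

Effusion rate of each component ∝ n_i/√M_i (partial pressure × 1/√M).
So x_NH₃ in the escaping gas = (n_NH₃/√M_NH₃) / Σ(n_i/√M_i)
= (4.40/√17.03) / (4.40/√17.03 + 4.40/√20.01) = 1.066/(1.066 + 0.9836) = 0.520.

0.520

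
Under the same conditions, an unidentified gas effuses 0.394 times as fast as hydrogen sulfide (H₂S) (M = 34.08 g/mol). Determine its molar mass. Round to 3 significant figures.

By Graham's law, rate_X/rate_H₂S = √(M_H₂S/M_X).
0.394 = √(34.08/M_X)
M_X = 34.08 / 0.394² = 34.08 / 0.1552 = 220 g/mol

220 g/mol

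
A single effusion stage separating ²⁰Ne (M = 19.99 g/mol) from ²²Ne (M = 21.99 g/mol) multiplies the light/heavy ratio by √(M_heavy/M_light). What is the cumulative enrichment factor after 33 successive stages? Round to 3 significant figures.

4.82

After 33 stages the ratio has grown by (√(21.99/19.99))^33 = (21.99/19.99)^(33/2).
= 1.10005^(33/2) = 4.82.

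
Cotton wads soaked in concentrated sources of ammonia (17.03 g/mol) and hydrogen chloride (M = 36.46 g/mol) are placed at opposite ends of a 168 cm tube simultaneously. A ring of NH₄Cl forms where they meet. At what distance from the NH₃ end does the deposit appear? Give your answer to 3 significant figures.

Graham's law gives d_NH₃/d_HCl = rate_NH₃/rate_HCl = √(M_HCl/M_NH₃) = √(36.46/17.03) = 1.463.
With d_NH₃ + d_HCl = 168 cm, d_HCl = 168/(1 + 1.463) = 68.20 cm.
d_NH₃ = 168 − 68.20 = 99.8 cm.

99.8 cm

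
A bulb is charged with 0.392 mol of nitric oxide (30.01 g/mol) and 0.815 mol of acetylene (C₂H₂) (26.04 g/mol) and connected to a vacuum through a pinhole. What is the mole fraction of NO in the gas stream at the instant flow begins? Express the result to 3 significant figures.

Effusion rate of each component ∝ n_i/√M_i (partial pressure × 1/√M).
Mole fraction of NO in the effusate = (n_NO/√M_NO) / (n_NO/√M_NO + n_C₂H₂/√M_C₂H₂)
= (0.392/√30.01) / (0.392/√30.01 + 0.815/√26.04) = 0.07156/(0.07156 + 0.1597) = 0.309.

0.309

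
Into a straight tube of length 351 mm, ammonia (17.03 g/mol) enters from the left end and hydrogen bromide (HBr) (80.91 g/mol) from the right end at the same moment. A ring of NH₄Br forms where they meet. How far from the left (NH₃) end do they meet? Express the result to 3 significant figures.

241 mm

The fronts meet when d_NH₃ + d_HBr = L with d_NH₃/d_HBr = √(M_HBr/M_NH₃) (Graham's law). Here √(M_HBr/M_NH₃) = √(80.91/17.03) = 2.180.
With d_NH₃ + d_HBr = 351 mm, d_HBr = 351/(1 + 2.180) = 110.4 mm.
d_NH₃ = 351 − 110.4 = 241 mm.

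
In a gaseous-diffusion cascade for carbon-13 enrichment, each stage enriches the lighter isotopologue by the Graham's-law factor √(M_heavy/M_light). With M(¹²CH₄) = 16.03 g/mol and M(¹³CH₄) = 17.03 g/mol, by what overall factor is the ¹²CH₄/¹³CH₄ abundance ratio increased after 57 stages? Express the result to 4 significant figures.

5.611

After 57 stages the ratio has grown by (√(17.03/16.03))^57 = (17.03/16.03)^(57/2).
= 1.06238^(57/2) = 5.611.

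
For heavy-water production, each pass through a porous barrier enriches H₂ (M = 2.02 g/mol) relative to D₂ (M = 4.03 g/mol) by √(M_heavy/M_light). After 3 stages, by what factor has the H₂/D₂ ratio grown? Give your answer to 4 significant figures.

2.818

The single-stage factor is √(M_heavy/M_light), so 3 stages give [√(4.03/2.02)]^3 = (4.03/2.02)^(3/2).
= 1.99505^(3/2) = 2.818.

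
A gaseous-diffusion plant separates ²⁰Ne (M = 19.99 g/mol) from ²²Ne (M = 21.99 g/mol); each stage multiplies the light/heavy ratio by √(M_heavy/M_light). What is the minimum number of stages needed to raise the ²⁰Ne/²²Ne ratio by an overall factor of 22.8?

Single-stage factor α = √(21.99/19.99), so ln α = ½ ln(1.10005) = 0.04768.
Need α^N ≥ 22.8 ⇒ N ≥ ln(22.8) / ln α = 3.127 / 0.04768 = 65.58.
So at least 66 stages are needed.

66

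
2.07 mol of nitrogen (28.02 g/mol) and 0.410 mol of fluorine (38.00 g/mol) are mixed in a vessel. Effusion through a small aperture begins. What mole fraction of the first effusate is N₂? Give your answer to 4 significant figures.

0.8546

Effusion rate of each component ∝ n_i/√M_i (partial pressure × 1/√M).
So x_N₂ in the escaping gas = (n_N₂/√M_N₂) / Σ(n_i/√M_i)
= (2.07/√28.02) / (2.07/√28.02 + 0.410/√38.00) = 0.3911/(0.3911 + 0.06651) = 0.8546.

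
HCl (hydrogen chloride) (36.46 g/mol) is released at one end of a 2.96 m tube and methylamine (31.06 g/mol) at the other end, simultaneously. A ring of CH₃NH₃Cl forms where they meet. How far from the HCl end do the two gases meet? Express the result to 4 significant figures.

In equal time, each gas travels a distance ∝ its rate ∝ 1/√M, so d_HCl/d_CH₃NH₂ = √(M_CH₃NH₂/M_HCl) = √(31.06/36.46) = 0.9230.
With d_HCl + d_CH₃NH₂ = 2.96 m, d_CH₃NH₂ = 2.96/(1 + 0.9230) = 1.539 m.
d_HCl = 2.96 − 1.539 = 1.421 m.

1.421 m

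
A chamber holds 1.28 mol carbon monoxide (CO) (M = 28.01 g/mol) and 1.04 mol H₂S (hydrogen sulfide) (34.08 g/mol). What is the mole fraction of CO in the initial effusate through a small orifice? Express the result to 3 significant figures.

0.576

Each component's effusion rate ∝ (its partial pressure)·(1/√M) ∝ n_i/√M_i.
x_CO(eff) = (n_CO/√M_CO) / (n_CO/√M_CO + n_H₂S/√M_H₂S)
= (1.28/√28.01) / (1.28/√28.01 + 1.04/√34.08) = 0.2419/(0.2419 + 0.1781) = 0.576.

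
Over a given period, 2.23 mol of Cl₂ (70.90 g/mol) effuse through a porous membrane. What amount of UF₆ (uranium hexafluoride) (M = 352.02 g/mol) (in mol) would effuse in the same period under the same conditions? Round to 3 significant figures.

1.00 mol

Using Graham's law: rate_UF₆/rate_Cl₂ = √(M_Cl₂/M_UF₆) = √(70.90/352.02) = √0.2014 = 0.4488.
So the amount for UF₆ is 2.23 × 0.4488 = 1.00 mol.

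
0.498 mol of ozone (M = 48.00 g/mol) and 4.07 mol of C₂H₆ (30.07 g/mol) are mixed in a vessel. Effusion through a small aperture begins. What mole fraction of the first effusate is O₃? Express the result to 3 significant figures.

Effusion rate of each component ∝ n_i/√M_i (partial pressure × 1/√M).
Mole fraction of O₃ in the effusate = (n_O₃/√M_O₃) / (n_O₃/√M_O₃ + n_C₂H₆/√M_C₂H₆)
= (0.498/√48.00) / (0.498/√48.00 + 4.07/√30.07) = 0.07188/(0.07188 + 0.7422) = 0.0883.

0.0883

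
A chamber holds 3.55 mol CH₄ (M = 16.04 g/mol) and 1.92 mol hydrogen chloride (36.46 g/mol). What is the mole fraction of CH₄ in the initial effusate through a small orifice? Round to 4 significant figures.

0.7360

Rate_i ∝ x_i/√M_i (Graham's law weighted by mole fraction), so the effusate composition follows n_i/√M_i.
Mole fraction of CH₄ in the effusate = (n_CH₄/√M_CH₄) / (n_CH₄/√M_CH₄ + n_HCl/√M_HCl)
= (3.55/√16.04) / (3.55/√16.04 + 1.92/√36.46) = 0.8864/(0.8864 + 0.3180) = 0.7360.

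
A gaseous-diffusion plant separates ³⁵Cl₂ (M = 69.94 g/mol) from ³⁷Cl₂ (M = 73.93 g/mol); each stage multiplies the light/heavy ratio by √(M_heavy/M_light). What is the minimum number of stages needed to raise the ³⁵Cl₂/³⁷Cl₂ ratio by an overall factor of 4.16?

Per stage α = (73.93/69.94)^(1/2) = 1.05705^0.5, giving ln α = 0.02774.
Need α^N ≥ 4.16 ⇒ N ≥ ln(4.16) / ln α = 1.426 / 0.02774 = 51.39.
Rounding up, N = 52 stages.

52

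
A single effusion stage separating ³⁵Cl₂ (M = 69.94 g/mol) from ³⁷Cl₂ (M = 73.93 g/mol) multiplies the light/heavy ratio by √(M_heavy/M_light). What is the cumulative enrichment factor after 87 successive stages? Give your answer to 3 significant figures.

Overall factor = α^87 with α = √(73.93/69.94), i.e. (73.93/69.94)^(87/2).
= 1.05705^(87/2) = 11.2.

11.2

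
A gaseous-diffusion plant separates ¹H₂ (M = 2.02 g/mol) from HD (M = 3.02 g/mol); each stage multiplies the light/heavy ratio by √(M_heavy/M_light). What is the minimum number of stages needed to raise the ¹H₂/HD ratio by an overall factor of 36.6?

With α = √(3.02/2.02) per stage, ln α = ½ ln(1.49505) = 0.2011.
Need α^N ≥ 36.6 ⇒ N ≥ ln(36.6) / ln α = 3.600 / 0.2011 = 17.90.
Rounding up, N = 18 stages.

18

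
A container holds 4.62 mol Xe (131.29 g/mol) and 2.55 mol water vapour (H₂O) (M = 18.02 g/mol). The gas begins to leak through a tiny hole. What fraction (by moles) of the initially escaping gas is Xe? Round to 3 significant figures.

0.402

Rate_i ∝ x_i/√M_i (Graham's law weighted by mole fraction), so the effusate composition follows n_i/√M_i.
So x_Xe in the escaping gas = (n_Xe/√M_Xe) / Σ(n_i/√M_i)
= (4.62/√131.29) / (4.62/√131.29 + 2.55/√18.02) = 0.4032/(0.4032 + 0.6007) = 0.402.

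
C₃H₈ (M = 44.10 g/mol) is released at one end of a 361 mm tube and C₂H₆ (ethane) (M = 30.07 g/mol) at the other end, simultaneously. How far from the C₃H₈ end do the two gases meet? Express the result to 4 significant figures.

163.3 mm

In equal time, each gas travels a distance ∝ its rate ∝ 1/√M, so d_C₃H₈/d_C₂H₆ = √(M_C₂H₆/M_C₃H₈) = √(30.07/44.10) = 0.8257.
With d_C₃H₈ + d_C₂H₆ = 361 mm, d_C₂H₆ = 361/(1 + 0.8257) = 197.7 mm.
d_C₃H₈ = 361 − 197.7 = 163.3 mm.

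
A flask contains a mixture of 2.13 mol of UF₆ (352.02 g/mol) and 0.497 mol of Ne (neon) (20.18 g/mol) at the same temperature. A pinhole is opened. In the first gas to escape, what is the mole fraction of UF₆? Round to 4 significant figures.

Effusion rate of each component ∝ n_i/√M_i (partial pressure × 1/√M).
Mole fraction of UF₆ in the effusate = (n_UF₆/√M_UF₆) / (n_UF₆/√M_UF₆ + n_Ne/√M_Ne)
= (2.13/√352.02) / (2.13/√352.02 + 0.497/√20.18) = 0.1135/(0.1135 + 0.1106) = 0.5064.

0.5064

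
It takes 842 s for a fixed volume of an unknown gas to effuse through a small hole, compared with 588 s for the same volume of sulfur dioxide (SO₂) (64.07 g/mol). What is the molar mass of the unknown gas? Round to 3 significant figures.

131 g/mol

Graham's law gives t_X/t_SO₂ = √(M_X/M_SO₂).
842/588 = 1.432 = √(M_X/64.07)
M_X = 64.07 × 1.432² = 64.07 × 2.051 = 131 g/mol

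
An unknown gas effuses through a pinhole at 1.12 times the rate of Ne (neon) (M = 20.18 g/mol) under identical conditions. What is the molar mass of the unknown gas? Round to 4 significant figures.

Since effusion rate ∝ 1/√M, rate_X/rate_Ne = √(M_Ne/M_X).
1.12 = √(20.18/M_X)
M_X = 20.18 / 1.12² = 20.18 / 1.254 = 16.09 g/mol

16.09 g/mol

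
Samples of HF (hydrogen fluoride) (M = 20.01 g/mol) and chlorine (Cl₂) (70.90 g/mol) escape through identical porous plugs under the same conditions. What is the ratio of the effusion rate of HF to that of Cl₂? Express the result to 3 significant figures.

From Graham's law, rate_HF/rate_Cl₂ = √(M_Cl₂/M_HF) = √(70.90/20.01) = √3.543 = 1.88.

1.88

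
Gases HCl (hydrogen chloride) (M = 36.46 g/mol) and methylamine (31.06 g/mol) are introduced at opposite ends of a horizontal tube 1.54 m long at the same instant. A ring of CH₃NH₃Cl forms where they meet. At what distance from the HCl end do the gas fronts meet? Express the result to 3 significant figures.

0.739 m

Graham's law gives d_HCl/d_CH₃NH₂ = rate_HCl/rate_CH₃NH₂ = √(M_CH₃NH₂/M_HCl) = √(31.06/36.46) = 0.9230.
With d_HCl + d_CH₃NH₂ = 1.54 m, d_CH₃NH₂ = 1.54/(1 + 0.9230) = 0.8008 m.
d_HCl = 1.54 − 0.8008 = 0.739 m.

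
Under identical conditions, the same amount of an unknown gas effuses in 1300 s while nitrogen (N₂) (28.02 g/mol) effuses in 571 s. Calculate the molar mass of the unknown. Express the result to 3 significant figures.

145 g/mol

Using Graham's law: t_X/t_N₂ = √(M_X/M_N₂).
1300/571 = 2.277 = √(M_X/28.02)
M_X = 28.02 × 2.277² = 28.02 × 5.183 = 145 g/mol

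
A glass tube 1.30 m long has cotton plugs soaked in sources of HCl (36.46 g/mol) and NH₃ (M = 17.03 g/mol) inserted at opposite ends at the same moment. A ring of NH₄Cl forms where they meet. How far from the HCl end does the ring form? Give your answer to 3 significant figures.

Graham's law gives d_HCl/d_NH₃ = rate_HCl/rate_NH₃ = √(M_NH₃/M_HCl) = √(17.03/36.46) = 0.6834.
With d_HCl + d_NH₃ = 1.30 m, d_NH₃ = 1.30/(1 + 0.6834) = 0.7722 m.
d_HCl = 1.30 − 0.7722 = 0.528 m.

0.528 m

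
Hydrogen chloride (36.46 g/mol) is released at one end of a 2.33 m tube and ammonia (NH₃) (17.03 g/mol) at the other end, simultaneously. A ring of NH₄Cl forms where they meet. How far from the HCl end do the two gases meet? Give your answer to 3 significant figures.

0.946 m

The fronts meet when d_HCl + d_NH₃ = L with d_HCl/d_NH₃ = √(M_NH₃/M_HCl) (Graham's law). Here √(M_NH₃/M_HCl) = √(17.03/36.46) = 0.6834.
With d_HCl + d_NH₃ = 2.33 m, d_NH₃ = 2.33/(1 + 0.6834) = 1.384 m.
d_HCl = 2.33 − 1.384 = 0.946 m.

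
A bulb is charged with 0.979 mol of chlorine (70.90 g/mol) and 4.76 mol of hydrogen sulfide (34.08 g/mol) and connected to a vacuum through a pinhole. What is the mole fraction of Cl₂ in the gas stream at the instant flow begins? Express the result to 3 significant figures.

The effusion rate of species i is ∝ p_i/√M_i ∝ n_i/√M_i.
Mole fraction of Cl₂ in the effusate = (n_Cl₂/√M_Cl₂) / (n_Cl₂/√M_Cl₂ + n_H₂S/√M_H₂S)
= (0.979/√70.90) / (0.979/√70.90 + 4.76/√34.08) = 0.1163/(0.1163 + 0.8154) = 0.125.

0.125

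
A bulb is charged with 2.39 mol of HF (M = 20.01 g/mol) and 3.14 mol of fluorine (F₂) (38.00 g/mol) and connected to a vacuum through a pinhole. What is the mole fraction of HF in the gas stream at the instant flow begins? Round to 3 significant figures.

Each component's effusion rate ∝ (its partial pressure)·(1/√M) ∝ n_i/√M_i.
So x_HF in the escaping gas = (n_HF/√M_HF) / Σ(n_i/√M_i)
= (2.39/√20.01) / (2.39/√20.01 + 3.14/√38.00) = 0.5343/(0.5343 + 0.5094) = 0.512.

0.512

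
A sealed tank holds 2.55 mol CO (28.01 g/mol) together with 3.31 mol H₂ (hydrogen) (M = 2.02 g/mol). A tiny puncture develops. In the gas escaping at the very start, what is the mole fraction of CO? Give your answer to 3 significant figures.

Effusion rate of each component ∝ n_i/√M_i (partial pressure × 1/√M).
Mole fraction of CO in the effusate = (n_CO/√M_CO) / (n_CO/√M_CO + n_H₂/√M_H₂)
= (2.55/√28.01) / (2.55/√28.01 + 3.31/√2.02) = 0.4818/(0.4818 + 2.329) = 0.171.

0.171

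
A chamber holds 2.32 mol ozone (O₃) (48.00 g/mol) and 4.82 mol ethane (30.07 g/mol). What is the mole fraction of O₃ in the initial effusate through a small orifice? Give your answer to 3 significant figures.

0.276

Effusion rate of each component ∝ n_i/√M_i (partial pressure × 1/√M).
x_O₃(eff) = (n_O₃/√M_O₃) / (n_O₃/√M_O₃ + n_C₂H₆/√M_C₂H₆)
= (2.32/√48.00) / (2.32/√48.00 + 4.82/√30.07) = 0.3349/(0.3349 + 0.8790) = 0.276.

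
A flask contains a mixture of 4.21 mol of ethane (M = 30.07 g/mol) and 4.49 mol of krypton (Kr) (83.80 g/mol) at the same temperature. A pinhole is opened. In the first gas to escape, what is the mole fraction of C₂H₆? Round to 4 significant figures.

Each component's effusion rate ∝ (its partial pressure)·(1/√M) ∝ n_i/√M_i.
So x_C₂H₆ in the escaping gas = (n_C₂H₆/√M_C₂H₆) / Σ(n_i/√M_i)
= (4.21/√30.07) / (4.21/√30.07 + 4.49/√83.80) = 0.7677/(0.7677 + 0.4905) = 0.6102.

0.6102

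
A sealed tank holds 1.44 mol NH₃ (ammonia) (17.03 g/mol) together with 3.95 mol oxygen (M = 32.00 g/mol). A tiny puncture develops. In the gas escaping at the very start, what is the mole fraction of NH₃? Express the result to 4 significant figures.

Each component's effusion rate ∝ (its partial pressure)·(1/√M) ∝ n_i/√M_i.
Mole fraction of NH₃ in the effusate = (n_NH₃/√M_NH₃) / (n_NH₃/√M_NH₃ + n_O₂/√M_O₂)
= (1.44/√17.03) / (1.44/√17.03 + 3.95/√32.00) = 0.3489/(0.3489 + 0.6983) = 0.3332.

0.3332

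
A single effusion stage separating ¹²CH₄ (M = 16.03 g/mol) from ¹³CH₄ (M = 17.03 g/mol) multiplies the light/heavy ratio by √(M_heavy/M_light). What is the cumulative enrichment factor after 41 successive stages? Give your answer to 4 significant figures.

3.458

After 41 stages the ratio has grown by (√(17.03/16.03))^41 = (17.03/16.03)^(41/2).
= 1.06238^(41/2) = 3.458.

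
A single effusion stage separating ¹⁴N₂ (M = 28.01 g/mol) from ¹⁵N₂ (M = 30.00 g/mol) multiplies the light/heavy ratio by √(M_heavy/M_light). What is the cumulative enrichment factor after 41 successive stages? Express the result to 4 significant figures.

After 41 stages the ratio has grown by (√(30.00/28.01))^41 = (30.00/28.01)^(41/2).
= 1.07105^(41/2) = 4.084.

4.084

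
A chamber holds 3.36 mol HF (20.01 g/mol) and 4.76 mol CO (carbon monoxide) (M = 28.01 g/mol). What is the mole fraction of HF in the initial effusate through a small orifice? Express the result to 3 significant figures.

0.455

The effusion rate of species i is ∝ p_i/√M_i ∝ n_i/√M_i.
x_HF(eff) = (n_HF/√M_HF) / (n_HF/√M_HF + n_CO/√M_CO)
= (3.36/√20.01) / (3.36/√20.01 + 4.76/√28.01) = 0.7511/(0.7511 + 0.8994) = 0.455.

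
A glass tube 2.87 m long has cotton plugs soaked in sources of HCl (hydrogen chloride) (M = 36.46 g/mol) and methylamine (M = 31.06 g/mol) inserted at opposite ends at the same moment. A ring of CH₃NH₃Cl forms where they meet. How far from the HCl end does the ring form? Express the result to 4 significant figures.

1.378 m

Graham's law gives d_HCl/d_CH₃NH₂ = rate_HCl/rate_CH₃NH₂ = √(M_CH₃NH₂/M_HCl) = √(31.06/36.46) = 0.9230.
With d_HCl + d_CH₃NH₂ = 2.87 m, d_CH₃NH₂ = 2.87/(1 + 0.9230) = 1.492 m.
d_HCl = 2.87 − 1.492 = 1.378 m.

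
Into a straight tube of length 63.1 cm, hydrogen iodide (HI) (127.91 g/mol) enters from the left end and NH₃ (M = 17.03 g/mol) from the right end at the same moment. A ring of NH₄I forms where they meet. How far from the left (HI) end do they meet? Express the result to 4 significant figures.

16.87 cm

Graham's law gives d_HI/d_NH₃ = rate_HI/rate_NH₃ = √(M_NH₃/M_HI) = √(17.03/127.91) = 0.3649.
With d_HI + d_NH₃ = 63.1 cm, d_NH₃ = 63.1/(1 + 0.3649) = 46.23 cm.
d_HI = 63.1 − 46.23 = 16.87 cm.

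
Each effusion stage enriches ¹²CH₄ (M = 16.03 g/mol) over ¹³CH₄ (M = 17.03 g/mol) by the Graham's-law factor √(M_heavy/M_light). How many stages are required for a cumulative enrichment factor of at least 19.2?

Per stage α = (17.03/16.03)^(1/2) = 1.06238^0.5, giving ln α = 0.03026.
Need α^N ≥ 19.2 ⇒ N ≥ ln(19.2) / ln α = 2.955 / 0.03026 = 97.66.
Minimum whole number of stages: N = 98.

98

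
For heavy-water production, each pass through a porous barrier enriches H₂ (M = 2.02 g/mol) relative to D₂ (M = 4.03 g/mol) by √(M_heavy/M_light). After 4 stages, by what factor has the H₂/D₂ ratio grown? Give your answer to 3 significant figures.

The single-stage factor is √(M_heavy/M_light), so 4 stages give [√(4.03/2.02)]^4 = (4.03/2.02)^(4/2).
= 1.99505^2 = 3.98.

3.98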